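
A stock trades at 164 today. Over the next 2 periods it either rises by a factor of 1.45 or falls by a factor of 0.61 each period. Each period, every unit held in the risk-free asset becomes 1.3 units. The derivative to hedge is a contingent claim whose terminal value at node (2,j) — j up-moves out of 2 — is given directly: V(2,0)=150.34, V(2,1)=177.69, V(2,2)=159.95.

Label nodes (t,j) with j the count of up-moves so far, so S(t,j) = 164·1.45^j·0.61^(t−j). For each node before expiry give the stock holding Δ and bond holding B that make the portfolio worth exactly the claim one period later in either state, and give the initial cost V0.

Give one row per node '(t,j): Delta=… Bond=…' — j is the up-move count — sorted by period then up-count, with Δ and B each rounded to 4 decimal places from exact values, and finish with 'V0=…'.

(0,0): Delta=-0.0541 Bond=106.4151
(1,0): Delta=0.3255 Bond=100.3682
(1,1): Delta=-0.0888 Bond=146.5943
V0=97.5431

The replicating-portfolio and risk-neutral prices coincide; use p* = (1.3−0.61)/(1.45−0.61) = 0.8214 for the latter.
Terminal values V(2,·): V(2,0)=150.3400, V(2,1)=177.6900, V(2,2)=159.9500
(1,0): S=100.0400. Δ = (V_up−V_dn)/(S_up−S_dn) = (177.6900−150.3400)/(145.0580−61.0244) = 0.3255. V = [p*·177.6900 + (1−p*)·150.3400]/1.3 = 132.9277. B = V − Δ·S = 100.3682.
(1,1): S=237.8000. Δ = (V_up−V_dn)/(S_up−S_dn) = (159.9500−177.6900)/(344.8100−145.0580) = -0.0888. V = [p*·159.9500 + (1−p*)·177.6900]/1.3 = 125.4753. B = V − Δ·S = 146.5943.
(0,0): S=164.0000. Δ = (V_up−V_dn)/(S_up−S_dn) = (125.4753−132.9277)/(237.8000−100.0400) = -0.0541. V = [p*·125.4753 + (1−p*)·132.9277]/1.3 = 97.5431. B = V − Δ·S = 106.4151.
Check: Δ(0,0)·S0 + B(0,0) = 97.5431 = V0.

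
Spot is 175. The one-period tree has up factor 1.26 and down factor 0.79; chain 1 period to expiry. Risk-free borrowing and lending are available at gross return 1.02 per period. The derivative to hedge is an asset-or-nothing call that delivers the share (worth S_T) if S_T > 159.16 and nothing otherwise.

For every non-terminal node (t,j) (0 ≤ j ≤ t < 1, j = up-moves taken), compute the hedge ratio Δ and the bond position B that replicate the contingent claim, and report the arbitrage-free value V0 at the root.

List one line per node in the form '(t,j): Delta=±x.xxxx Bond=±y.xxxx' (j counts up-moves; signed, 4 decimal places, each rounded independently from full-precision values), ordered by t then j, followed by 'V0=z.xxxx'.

No-arbitrage ⇒ martingale measure with p* = (R−d)/(u−d) = 0.4894.
Payoff layer (t=1): V(1,0)=0.0000, V(1,1)=220.5000
(0,0): S=175.0000. Δ = (V_up−V_dn)/(S_up−S_dn) = (220.5000−0.0000)/(220.5000−138.2500) = 2.6809. V = [p*·220.5000 + (1−p*)·0.0000]/1.02 = 105.7885. B = V − Δ·S = -363.3605.
Self-financing check: at every node Δ·S+B equals the discounted successor values.

(0,0): Delta=2.6809 Bond=-363.3605
V0=105.7885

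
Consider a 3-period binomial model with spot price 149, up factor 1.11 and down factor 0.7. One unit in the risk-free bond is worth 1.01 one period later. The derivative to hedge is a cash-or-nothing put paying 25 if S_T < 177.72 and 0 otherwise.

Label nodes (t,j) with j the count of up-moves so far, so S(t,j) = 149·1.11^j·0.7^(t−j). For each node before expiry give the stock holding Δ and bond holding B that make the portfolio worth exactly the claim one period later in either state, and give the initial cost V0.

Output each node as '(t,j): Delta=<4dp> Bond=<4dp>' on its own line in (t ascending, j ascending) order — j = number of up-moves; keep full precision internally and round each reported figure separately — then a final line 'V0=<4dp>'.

(0,0): Delta=-0.2293 Bond=47.9482
(1,0): Delta=0.0000 Bond=24.5074
(1,1): Delta=-0.2760 Bond=56.1440
(2,0): Delta=0.0000 Bond=24.7525
(2,1): Delta=0.0000 Bond=24.7525
(2,2): Delta=-0.3321 Bond=67.0128
V0=13.7763

Risk-neutral probability p* = (R−d)/(u−d) = (1.01−0.7)/(1.11−0.7) = 0.7561.
At expiry t=3: V(3,0)=25.0000, V(3,1)=25.0000, V(3,2)=25.0000, V(3,3)=0.0000
  t=2,j=0: stock 73.0100 → up 81.0411 (V=25.0000), down 51.1070 (V=25.0000). Price 24.7525; hedge Δ=0.0000, bond B=24.7525.
  t=2,j=1: stock 115.7730 → up 128.5080 (V=25.0000), down 81.0411 (V=25.0000). Price 24.7525; hedge Δ=0.0000, bond B=24.7525.
  t=2,j=2: stock 183.5829 → up 203.7770 (V=0.0000), down 128.5080 (V=25.0000). Price 6.0372; hedge Δ=-0.3321, bond B=67.0128.
  t=1,j=0: stock 104.3000 → up 115.7730 (V=24.7525), down 73.0100 (V=24.7525). Price 24.5074; hedge Δ=0.0000, bond B=24.5074.
  t=1,j=1: stock 165.3900 → up 183.5829 (V=6.0372), down 115.7730 (V=24.7525). Price 10.4969; hedge Δ=-0.2760, bond B=56.1440.
  t=0,j=0: stock 149.0000 → up 165.3900 (V=10.4969), down 104.3000 (V=24.5074). Price 13.7763; hedge Δ=-0.2293, bond B=47.9482.
Check: Δ(0,0)·S0 + B(0,0) = 13.7763 = V0.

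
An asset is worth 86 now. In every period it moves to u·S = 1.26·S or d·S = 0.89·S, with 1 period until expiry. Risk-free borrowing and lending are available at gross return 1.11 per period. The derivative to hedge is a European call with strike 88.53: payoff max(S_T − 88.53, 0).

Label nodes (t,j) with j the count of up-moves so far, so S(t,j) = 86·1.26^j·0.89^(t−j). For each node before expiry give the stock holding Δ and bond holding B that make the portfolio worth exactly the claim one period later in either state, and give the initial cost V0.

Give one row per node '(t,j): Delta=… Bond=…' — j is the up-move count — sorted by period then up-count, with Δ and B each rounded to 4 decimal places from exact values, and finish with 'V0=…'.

(0,0): Delta=0.6232 Bond=-42.9722
V0=10.6224

The replicating-portfolio and risk-neutral prices coincide; use p* = (1.11−0.89)/(1.26−0.89) = 0.5946 for the latter.
Terminal values V(1,·): V(1,0)=0.0000, V(1,1)=19.8300
(0,0): S=86.0000. Δ = (V_up−V_dn)/(S_up−S_dn) = (19.8300−0.0000)/(108.3600−76.5400) = 0.6232. V = [p*·19.8300 + (1−p*)·0.0000]/1.11 = 10.6224. B = V − Δ·S = -42.9722.
Root portfolio cost Δ·86+B reproduces V0=10.6224.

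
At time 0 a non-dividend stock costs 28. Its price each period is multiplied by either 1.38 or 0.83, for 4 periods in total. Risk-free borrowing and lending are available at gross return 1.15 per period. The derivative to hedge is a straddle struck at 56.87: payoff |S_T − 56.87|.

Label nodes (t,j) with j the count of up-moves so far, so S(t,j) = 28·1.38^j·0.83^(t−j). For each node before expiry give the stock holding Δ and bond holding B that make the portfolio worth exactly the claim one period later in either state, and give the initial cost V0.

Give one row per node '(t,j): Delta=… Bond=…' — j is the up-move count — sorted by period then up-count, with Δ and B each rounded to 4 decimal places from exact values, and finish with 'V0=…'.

Since d<R<u, set p* = (R−d)/(u−d) = 0.5818; price each node as the discounted p*-expectation of its children.
Payoff layer (t=4): V(4,0)=43.5817, V(4,1)=34.7762, V(4,2)=20.1356, V(4,3)=4.2064, V(4,4)=44.6787
(3,0): S=16.0100. Δ = (V_up−V_dn)/(S_up−S_dn) = (34.7762−43.5817)/(22.0938−13.2883) = -1.0000. V = [p*·34.7762 + (1−p*)·43.5817]/1.15 = 33.4421. B = V − Δ·S = 49.4522.
(3,1): S=26.6191. Δ = (V_up−V_dn)/(S_up−S_dn) = (20.1356−34.7762)/(36.7344−22.0938) = -1.0000. V = [p*·20.1356 + (1−p*)·34.7762]/1.15 = 22.8331. B = V − Δ·S = 49.4522.
(3,2): S=44.2583. Δ = (V_up−V_dn)/(S_up−S_dn) = (4.2064−20.1356)/(61.0764−36.7344) = -0.6544. V = [p*·4.2064 + (1−p*)·20.1356]/1.15 = 9.4502. B = V − Δ·S = 38.4125.
(3,3): S=73.5860. Δ = (V_up−V_dn)/(S_up−S_dn) = (44.6787−4.2064)/(101.5487−61.0764) = 1.0000. V = [p*·44.6787 + (1−p*)·4.2064]/1.15 = 24.1338. B = V − Δ·S = -49.4522.
(2,0): S=19.2892. Δ = (V_up−V_dn)/(S_up−S_dn) = (22.8331−33.4421)/(26.6191−16.0100) = -1.0000. V = [p*·22.8331 + (1−p*)·33.4421]/1.15 = 23.7127. B = V − Δ·S = 43.0019.
(2,1): S=32.0712. Δ = (V_up−V_dn)/(S_up−S_dn) = (9.4502−22.8331)/(44.2583−26.6191) = -0.7587. V = [p*·9.4502 + (1−p*)·22.8331]/1.15 = 13.0841. B = V − Δ·S = 37.4166.
(2,2): S=53.3232. Δ = (V_up−V_dn)/(S_up−S_dn) = (24.1338−9.4502)/(73.5860−44.2583) = 0.5007. V = [p*·24.1338 + (1−p*)·9.4502]/1.15 = 15.6464. B = V − Δ·S = -11.0511.
(1,0): S=23.2400. Δ = (V_up−V_dn)/(S_up−S_dn) = (13.0841−23.7127)/(32.0712−19.2892) = -0.8315. V = [p*·13.0841 + (1−p*)·23.7127]/1.15 = 15.2424. B = V − Δ·S = 34.5672.
(1,1): S=38.6400. Δ = (V_up−V_dn)/(S_up−S_dn) = (15.6464−13.0841)/(53.3232−32.0712) = 0.1206. V = [p*·15.6464 + (1−p*)·13.0841]/1.15 = 12.6738. B = V − Δ·S = 8.0150.
(0,0): S=28.0000. Δ = (V_up−V_dn)/(S_up−S_dn) = (12.6738−15.2424)/(38.6400−23.2400) = -0.1668. V = [p*·12.6738 + (1−p*)·15.2424]/1.15 = 11.9547. B = V − Δ·S = 16.6249.
Each (Δ,B) replicates both successor values, so the strategy is self-financing and V0 is arbitrage-free.

(0,0): Delta=-0.1668 Bond=16.6249
(1,0): Delta=-0.8315 Bond=34.5672
(1,1): Delta=0.1206 Bond=8.0150
(2,0): Delta=-1.0000 Bond=43.0019
(2,1): Delta=-0.7587 Bond=37.4166
(2,2): Delta=0.5007 Bond=-11.0511
(3,0): Delta=-1.0000 Bond=49.4522
(3,1): Delta=-1.0000 Bond=49.4522
(3,2): Delta=-0.6544 Bond=38.4125
(3,3): Delta=1.0000 Bond=-49.4522
V0=11.9547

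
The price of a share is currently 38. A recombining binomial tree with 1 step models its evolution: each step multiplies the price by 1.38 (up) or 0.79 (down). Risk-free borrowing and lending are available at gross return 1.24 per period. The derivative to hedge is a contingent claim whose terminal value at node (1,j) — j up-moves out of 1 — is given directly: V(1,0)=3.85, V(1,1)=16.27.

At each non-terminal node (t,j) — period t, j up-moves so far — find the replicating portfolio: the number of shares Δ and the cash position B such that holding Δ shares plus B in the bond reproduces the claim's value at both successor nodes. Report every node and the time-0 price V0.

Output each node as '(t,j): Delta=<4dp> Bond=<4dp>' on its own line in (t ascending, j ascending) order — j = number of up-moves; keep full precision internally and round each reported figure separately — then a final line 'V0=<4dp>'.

(0,0): Delta=0.5540 Bond=-10.3066
V0=10.7443

The replicating-portfolio and risk-neutral prices coincide; use p* = (1.24−0.79)/(1.38−0.79) = 0.7627 for the latter.
Terminal payoffs: V(1,0)=3.8500, V(1,1)=16.2700
Node (0,0) S=38.0000: V=(p*·16.2700+(1−p*)·3.8500)/1.24=10.7443; Δ=(16.2700−3.8500)/(52.4400−30.0200)=0.5540; B=V−Δ·S=-10.3066
Self-financing check: at every node Δ·S+B equals the discounted successor values.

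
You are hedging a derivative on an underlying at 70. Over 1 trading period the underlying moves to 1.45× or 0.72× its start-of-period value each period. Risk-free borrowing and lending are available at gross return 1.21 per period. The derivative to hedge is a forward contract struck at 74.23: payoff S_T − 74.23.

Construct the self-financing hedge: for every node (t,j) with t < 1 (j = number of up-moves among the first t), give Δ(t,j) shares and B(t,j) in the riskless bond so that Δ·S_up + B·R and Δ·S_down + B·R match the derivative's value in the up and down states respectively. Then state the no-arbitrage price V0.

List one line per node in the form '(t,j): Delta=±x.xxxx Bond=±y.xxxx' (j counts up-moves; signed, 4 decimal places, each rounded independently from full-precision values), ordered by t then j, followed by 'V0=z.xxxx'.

No-arbitrage ⇒ martingale measure with p* = (R−d)/(u−d) = 0.6712.
Payoff layer (t=1): V(1,0)=-23.8300, V(1,1)=27.2700
(0,0): S=70.0000. Δ = (V_up−V_dn)/(S_up−S_dn) = (27.2700−-23.8300)/(101.5000−50.4000) = 1.0000. V = [p*·27.2700 + (1−p*)·-23.8300]/1.21 = 8.6529. B = V − Δ·S = -61.3471.
Root portfolio cost Δ·70+B reproduces V0=8.6529.

(0,0): Delta=1.0000 Bond=-61.3471
V0=8.6529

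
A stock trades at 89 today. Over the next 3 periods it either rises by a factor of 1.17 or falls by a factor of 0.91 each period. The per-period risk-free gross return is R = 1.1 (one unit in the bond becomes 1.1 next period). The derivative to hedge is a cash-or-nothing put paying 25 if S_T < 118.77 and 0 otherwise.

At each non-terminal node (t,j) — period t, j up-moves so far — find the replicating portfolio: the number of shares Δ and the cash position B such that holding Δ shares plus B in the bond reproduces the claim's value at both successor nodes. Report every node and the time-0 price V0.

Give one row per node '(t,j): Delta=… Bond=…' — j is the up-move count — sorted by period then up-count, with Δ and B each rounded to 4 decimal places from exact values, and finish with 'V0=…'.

(0,0): Delta=-0.4768 Bond=53.8896
(1,0): Delta=0.0000 Bond=20.6612
(1,1): Delta=-0.6134 Bond=73.5060
(2,0): Delta=0.0000 Bond=22.7273
(2,1): Delta=0.0000 Bond=22.7273
(2,2): Delta=-0.7892 Bond=102.2727
V0=11.4529

The replicating-portfolio and risk-neutral prices coincide; use p* = (1.1−0.91)/(1.17−0.91) = 0.7308 for the latter.
At expiry t=3: V(3,0)=25.0000, V(3,1)=25.0000, V(3,2)=25.0000, V(3,3)=0.0000
(2,0): S=73.7009. Δ = (V_up−V_dn)/(S_up−S_dn) = (25.0000−25.0000)/(86.2301−67.0678) = 0.0000. V = [p*·25.0000 + (1−p*)·25.0000]/1.1 = 22.7273. B = V − Δ·S = 22.7273.
(2,1): S=94.7583. Δ = (V_up−V_dn)/(S_up−S_dn) = (25.0000−25.0000)/(110.8672−86.2301) = 0.0000. V = [p*·25.0000 + (1−p*)·25.0000]/1.1 = 22.7273. B = V − Δ·S = 22.7273.
(2,2): S=121.8321. Δ = (V_up−V_dn)/(S_up−S_dn) = (0.0000−25.0000)/(142.5436−110.8672) = -0.7892. V = [p*·0.0000 + (1−p*)·25.0000]/1.1 = 6.1189. B = V − Δ·S = 102.2727.
(1,0): S=80.9900. Δ = (V_up−V_dn)/(S_up−S_dn) = (22.7273−22.7273)/(94.7583−73.7009) = 0.0000. V = [p*·22.7273 + (1−p*)·22.7273]/1.1 = 20.6612. B = V − Δ·S = 20.6612.
(1,1): S=104.1300. Δ = (V_up−V_dn)/(S_up−S_dn) = (6.1189−22.7273)/(121.8321−94.7583) = -0.6134. V = [p*·6.1189 + (1−p*)·22.7273]/1.1 = 9.6276. B = V − Δ·S = 73.5060.
(0,0): S=89.0000. Δ = (V_up−V_dn)/(S_up−S_dn) = (9.6276−20.6612)/(104.1300−80.9900) = -0.4768. V = [p*·9.6276 + (1−p*)·20.6612]/1.1 = 11.4529. B = V − Δ·S = 53.8896.
Each (Δ,B) replicates both successor values, so the strategy is self-financing and V0 is arbitrage-free.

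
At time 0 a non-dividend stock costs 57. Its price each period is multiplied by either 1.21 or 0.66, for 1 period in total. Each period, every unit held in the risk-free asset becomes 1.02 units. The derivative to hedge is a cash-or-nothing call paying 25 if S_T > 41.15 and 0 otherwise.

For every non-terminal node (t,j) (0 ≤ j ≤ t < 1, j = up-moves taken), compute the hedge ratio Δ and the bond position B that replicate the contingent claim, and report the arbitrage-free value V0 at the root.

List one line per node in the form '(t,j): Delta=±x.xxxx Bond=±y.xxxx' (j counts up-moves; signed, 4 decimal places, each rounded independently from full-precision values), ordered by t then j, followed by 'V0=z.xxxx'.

(0,0): Delta=0.7974 Bond=-29.4118
V0=16.0428

The replicating-portfolio and risk-neutral prices coincide; use p* = (1.02−0.66)/(1.21−0.66) = 0.6545 for the latter.
Terminal values V(1,·): V(1,0)=0.0000, V(1,1)=25.0000
(0,0): S=57.0000. Δ = (V_up−V_dn)/(S_up−S_dn) = (25.0000−0.0000)/(68.9700−37.6200) = 0.7974. V = [p*·25.0000 + (1−p*)·0.0000]/1.02 = 16.0428. B = V − Δ·S = -29.4118.
The time-0 hedge costs 16.0428, which is the no-arbitrage price.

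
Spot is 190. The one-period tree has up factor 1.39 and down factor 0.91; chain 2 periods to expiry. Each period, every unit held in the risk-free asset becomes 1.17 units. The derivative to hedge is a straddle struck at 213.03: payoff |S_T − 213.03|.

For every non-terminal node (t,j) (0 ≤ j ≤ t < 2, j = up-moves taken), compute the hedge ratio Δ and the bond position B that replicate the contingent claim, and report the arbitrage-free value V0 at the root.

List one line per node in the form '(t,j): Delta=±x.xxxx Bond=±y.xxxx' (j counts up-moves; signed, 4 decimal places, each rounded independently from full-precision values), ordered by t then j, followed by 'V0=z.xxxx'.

The replicating-portfolio and risk-neutral prices coincide; use p* = (1.17−0.91)/(1.39−0.91) = 0.5417 for the latter.
At expiry t=2: V(2,0)=55.6910, V(2,1)=27.3010, V(2,2)=154.0690
  t=1,j=0: stock 172.9000 → up 240.3310 (V=27.3010), down 157.3390 (V=55.6910). Price 34.4556; hedge Δ=-0.3421, bond B=93.6015.
  t=1,j=1: stock 264.1000 → up 367.0990 (V=154.0690), down 240.3310 (V=27.3010). Price 82.0231; hedge Δ=1.0000, bond B=-182.0769.
  t=0,j=0: stock 190.0000 → up 264.1000 (V=82.0231), down 172.9000 (V=34.4556). Price 51.4712; hedge Δ=0.5216, bond B=-47.6276.
Root portfolio cost Δ·190+B reproduces V0=51.4712.

(0,0): Delta=0.5216 Bond=-47.6276
(1,0): Delta=-0.3421 Bond=93.6015
(1,1): Delta=1.0000 Bond=-182.0769
V0=51.4712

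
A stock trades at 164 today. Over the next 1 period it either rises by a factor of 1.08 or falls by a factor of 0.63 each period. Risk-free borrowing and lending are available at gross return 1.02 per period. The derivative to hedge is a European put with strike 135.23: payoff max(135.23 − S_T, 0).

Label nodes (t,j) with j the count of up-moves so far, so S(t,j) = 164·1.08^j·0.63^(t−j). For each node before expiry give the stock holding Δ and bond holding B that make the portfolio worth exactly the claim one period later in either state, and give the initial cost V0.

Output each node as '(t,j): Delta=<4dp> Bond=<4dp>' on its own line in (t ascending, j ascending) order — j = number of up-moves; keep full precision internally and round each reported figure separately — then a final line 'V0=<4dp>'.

The replicating-portfolio and risk-neutral prices coincide; use p* = (1.02−0.63)/(1.08−0.63) = 0.8667 for the latter.
Payoff layer (t=1): V(1,0)=31.9100, V(1,1)=0.0000
(0,0): S=164.0000. Δ = (V_up−V_dn)/(S_up−S_dn) = (0.0000−31.9100)/(177.1200−103.3200) = -0.4324. V = [p*·0.0000 + (1−p*)·31.9100]/1.02 = 4.1712. B = V − Δ·S = 75.0824.
Each (Δ,B) replicates both successor values, so the strategy is self-financing and V0 is arbitrage-free.

(0,0): Delta=-0.4324 Bond=75.0824
V0=4.1712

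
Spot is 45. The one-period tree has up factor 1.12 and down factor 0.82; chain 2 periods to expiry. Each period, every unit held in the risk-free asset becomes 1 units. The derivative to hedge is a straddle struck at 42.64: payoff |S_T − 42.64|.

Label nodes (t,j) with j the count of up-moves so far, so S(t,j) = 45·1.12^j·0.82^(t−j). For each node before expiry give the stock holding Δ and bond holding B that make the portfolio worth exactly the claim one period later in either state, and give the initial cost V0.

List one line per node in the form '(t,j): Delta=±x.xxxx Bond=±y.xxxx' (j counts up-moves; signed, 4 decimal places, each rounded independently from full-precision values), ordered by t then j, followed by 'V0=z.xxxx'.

Risk-neutral probability p* = (R−d)/(u−d) = (1−0.82)/(1.12−0.82) = 0.6000.
Terminal values V(2,·): V(2,0)=12.3820, V(2,1)=1.3120, V(2,2)=13.8080
Node (1,0) S=36.9000: V=(p*·1.3120+(1−p*)·12.3820)/1=5.7400; Δ=(1.3120−12.3820)/(41.3280−30.2580)=-1.0000; B=V−Δ·S=42.6400
Node (1,1) S=50.4000: V=(p*·13.8080+(1−p*)·1.3120)/1=8.8096; Δ=(13.8080−1.3120)/(56.4480−41.3280)=0.8265; B=V−Δ·S=-32.8437
Node (0,0) S=45.0000: V=(p*·8.8096+(1−p*)·5.7400)/1=7.5818; Δ=(8.8096−5.7400)/(50.4000−36.9000)=0.2274; B=V−Δ·S=-2.6502
Root portfolio cost Δ·45+B reproduces V0=7.5818.

(0,0): Delta=0.2274 Bond=-2.6502
(1,0): Delta=-1.0000 Bond=42.6400
(1,1): Delta=0.8265 Bond=-32.8437
V0=7.5818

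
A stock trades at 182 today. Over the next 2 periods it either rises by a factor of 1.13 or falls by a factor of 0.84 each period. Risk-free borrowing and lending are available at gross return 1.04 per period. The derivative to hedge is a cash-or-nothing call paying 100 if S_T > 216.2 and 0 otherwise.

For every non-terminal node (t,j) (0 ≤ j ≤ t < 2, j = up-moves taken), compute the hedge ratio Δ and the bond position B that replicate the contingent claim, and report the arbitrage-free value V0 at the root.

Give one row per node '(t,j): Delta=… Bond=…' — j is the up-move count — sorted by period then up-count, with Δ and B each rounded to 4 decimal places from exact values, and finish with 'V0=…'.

(0,0): Delta=1.2564 Bond=-184.6914
(1,0): Delta=0.0000 Bond=0.0000
(1,1): Delta=1.6767 Bond=-278.5146
V0=43.9741

Since d<R<u, set p* = (R−d)/(u−d) = 0.6897; price each node as the discounted p*-expectation of its children.
Terminal payoffs: V(2,0)=0.0000, V(2,1)=0.0000, V(2,2)=100.0000
(1,0): S=152.8800. Δ = (V_up−V_dn)/(S_up−S_dn) = (0.0000−0.0000)/(172.7544−128.4192) = 0.0000. V = [p*·0.0000 + (1−p*)·0.0000]/1.04 = 0.0000. B = V − Δ·S = 0.0000.
(1,1): S=205.6600. Δ = (V_up−V_dn)/(S_up−S_dn) = (100.0000−0.0000)/(232.3958−172.7544) = 1.6767. V = [p*·100.0000 + (1−p*)·0.0000]/1.04 = 66.3130. B = V − Δ·S = -278.5146.
(0,0): S=182.0000. Δ = (V_up−V_dn)/(S_up−S_dn) = (66.3130−0.0000)/(205.6600−152.8800) = 1.2564. V = [p*·66.3130 + (1−p*)·0.0000]/1.04 = 43.9741. B = V − Δ·S = -184.6914.
The time-0 hedge costs 43.9741, which is the no-arbitrage price.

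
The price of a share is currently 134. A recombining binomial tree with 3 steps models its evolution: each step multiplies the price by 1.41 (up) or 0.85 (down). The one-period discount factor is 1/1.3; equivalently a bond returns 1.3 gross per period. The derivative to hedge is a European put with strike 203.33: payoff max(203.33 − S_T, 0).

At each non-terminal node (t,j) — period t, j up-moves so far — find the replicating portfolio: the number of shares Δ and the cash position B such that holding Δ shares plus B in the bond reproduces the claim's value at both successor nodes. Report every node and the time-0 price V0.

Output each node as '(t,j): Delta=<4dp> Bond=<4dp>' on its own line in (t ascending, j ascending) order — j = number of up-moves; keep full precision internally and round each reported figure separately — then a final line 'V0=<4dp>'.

(0,0): Delta=-0.1828 Bond=27.7462
(1,0): Delta=-0.7760 Bond=103.6313
(1,1): Delta=-0.0954 Bond=19.5551
(2,0): Delta=-1.0000 Bond=156.4077
(2,1): Delta=-0.7430 Bond=129.4195
(2,2): Delta=0.0000 Bond=0.0000
V0=3.2466

Since d<R<u, set p* = (R−d)/(u−d) = 0.8036; price each node as the discounted p*-expectation of its children.
Payoff layer (t=3): V(3,0)=121.0373, V(3,1)=66.8209, V(3,2)=0.0000, V(3,3)=0.0000
(2,0): S=96.8150. Δ = (V_up−V_dn)/(S_up−S_dn) = (66.8209−121.0373)/(136.5091−82.2927) = -1.0000. V = [p*·66.8209 + (1−p*)·121.0373]/1.3 = 59.5927. B = V − Δ·S = 156.4077.
(2,1): S=160.5990. Δ = (V_up−V_dn)/(S_up−S_dn) = (0.0000−66.8209)/(226.4446−136.5091) = -0.7430. V = [p*·0.0000 + (1−p*)·66.8209]/1.3 = 10.0966. B = V − Δ·S = 129.4195.
(2,2): S=266.4054. Δ = (V_up−V_dn)/(S_up−S_dn) = (0.0000−0.0000)/(375.6316−226.4446) = 0.0000. V = [p*·0.0000 + (1−p*)·0.0000]/1.3 = 0.0000. B = V − Δ·S = 0.0000.
(1,0): S=113.9000. Δ = (V_up−V_dn)/(S_up−S_dn) = (10.0966−59.5927)/(160.5990−96.8150) = -0.7760. V = [p*·10.0966 + (1−p*)·59.5927]/1.3 = 15.2454. B = V − Δ·S = 103.6313.
(1,1): S=188.9400. Δ = (V_up−V_dn)/(S_up−S_dn) = (0.0000−10.0966)/(266.4054−160.5990) = -0.0954. V = [p*·0.0000 + (1−p*)·10.0966]/1.3 = 1.5256. B = V − Δ·S = 19.5551.
(0,0): S=134.0000. Δ = (V_up−V_dn)/(S_up−S_dn) = (1.5256−15.2454)/(188.9400−113.9000) = -0.1828. V = [p*·1.5256 + (1−p*)·15.2454]/1.3 = 3.2466. B = V − Δ·S = 27.7462.
Root portfolio cost Δ·134+B reproduces V0=3.2466.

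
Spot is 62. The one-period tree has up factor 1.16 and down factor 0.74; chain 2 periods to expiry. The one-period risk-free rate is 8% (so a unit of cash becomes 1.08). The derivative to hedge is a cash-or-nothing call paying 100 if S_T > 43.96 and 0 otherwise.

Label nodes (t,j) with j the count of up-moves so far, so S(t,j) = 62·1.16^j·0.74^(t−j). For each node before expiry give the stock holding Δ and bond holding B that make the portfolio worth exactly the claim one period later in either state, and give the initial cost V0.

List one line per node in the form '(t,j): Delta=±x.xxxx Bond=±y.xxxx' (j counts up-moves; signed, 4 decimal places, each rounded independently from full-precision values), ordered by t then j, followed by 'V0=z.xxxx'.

Risk-neutral probability p* = (R−d)/(u−d) = (1.08−0.74)/(1.16−0.74) = 0.8095.
Terminal payoffs: V(2,0)=0.0000, V(2,1)=100.0000, V(2,2)=100.0000
Node (1,0) S=45.8800: V=(p*·100.0000+(1−p*)·0.0000)/1.08=74.9559; Δ=(100.0000−0.0000)/(53.2208−33.9512)=5.1895; B=V−Δ·S=-163.1393
Node (1,1) S=71.9200: V=(p*·100.0000+(1−p*)·100.0000)/1.08=92.5926; Δ=(100.0000−100.0000)/(83.4272−53.2208)=0.0000; B=V−Δ·S=92.5926
Node (0,0) S=62.0000: V=(p*·92.5926+(1−p*)·74.9559)/1.08=82.6234; Δ=(92.5926−74.9559)/(71.9200−45.8800)=0.6773; B=V−Δ·S=40.6313
The time-0 hedge costs 82.6234, which is the no-arbitrage price.

(0,0): Delta=0.6773 Bond=40.6313
(1,0): Delta=5.1895 Bond=-163.1393
(1,1): Delta=0.0000 Bond=92.5926
V0=82.6234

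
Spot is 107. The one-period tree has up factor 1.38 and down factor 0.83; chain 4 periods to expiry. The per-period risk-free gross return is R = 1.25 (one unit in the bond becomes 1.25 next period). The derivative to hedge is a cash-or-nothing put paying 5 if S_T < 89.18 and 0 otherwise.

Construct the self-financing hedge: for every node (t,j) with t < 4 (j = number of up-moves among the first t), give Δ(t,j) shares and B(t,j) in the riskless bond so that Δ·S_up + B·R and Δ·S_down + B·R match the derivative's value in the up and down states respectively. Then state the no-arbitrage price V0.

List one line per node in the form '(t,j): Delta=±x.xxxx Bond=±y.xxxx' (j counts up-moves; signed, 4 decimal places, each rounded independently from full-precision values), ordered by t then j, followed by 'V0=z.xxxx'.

No-arbitrage ⇒ martingale measure with p* = (R−d)/(u−d) = 0.7636.
At expiry t=4: V(4,0)=5.0000, V(4,1)=5.0000, V(4,2)=0.0000, V(4,3)=0.0000, V(4,4)=0.0000
  t=3,j=0: stock 61.1812 → up 84.4301 (V=5.0000), down 50.7804 (V=5.0000). Price 4.0000; hedge Δ=0.0000, bond B=4.0000.
  t=3,j=1: stock 101.7230 → up 140.3777 (V=0.0000), down 84.4301 (V=5.0000). Price 0.9455; hedge Δ=-0.0894, bond B=10.0364.
  t=3,j=2: stock 169.1298 → up 233.3991 (V=0.0000), down 140.3777 (V=0.0000). Price 0.0000; hedge Δ=0.0000, bond B=0.0000.
  t=3,j=3: stock 281.2037 → up 388.0611 (V=0.0000), down 233.3991 (V=0.0000). Price 0.0000; hedge Δ=0.0000, bond B=0.0000.
  t=2,j=0: stock 73.7123 → up 101.7230 (V=0.9455), down 61.1812 (V=4.0000). Price 1.3340; hedge Δ=-0.0753, bond B=6.8877.
  t=2,j=1: stock 122.5578 → up 169.1298 (V=0.0000), down 101.7230 (V=0.9455). Price 0.1788; hedge Δ=-0.0140, bond B=1.8978.
  t=2,j=2: stock 203.7708 → up 281.2037 (V=0.0000), down 169.1298 (V=0.0000). Price 0.0000; hedge Δ=0.0000, bond B=0.0000.
  t=1,j=0: stock 88.8100 → up 122.5578 (V=0.1788), down 73.7123 (V=1.3340). Price 0.3615; hedge Δ=-0.0236, bond B=2.4618.
  t=1,j=1: stock 147.6600 → up 203.7708 (V=0.0000), down 122.5578 (V=0.1788). Price 0.0338; hedge Δ=-0.0022, bond B=0.3589.
  t=0,j=0: stock 107.0000 → up 147.6600 (V=0.0338), down 88.8100 (V=0.3615). Price 0.0890; hedge Δ=-0.0056, bond B=0.6847.
The time-0 hedge costs 0.0890, which is the no-arbitrage price.

(0,0): Delta=-0.0056 Bond=0.6847
(1,0): Delta=-0.0236 Bond=2.4618
(1,1): Delta=-0.0022 Bond=0.3589
(2,0): Delta=-0.0753 Bond=6.8877
(2,1): Delta=-0.0140 Bond=1.8978
(2,2): Delta=0.0000 Bond=0.0000
(3,0): Delta=0.0000 Bond=4.0000
(3,1): Delta=-0.0894 Bond=10.0364
(3,2): Delta=0.0000 Bond=0.0000
(3,3): Delta=0.0000 Bond=0.0000
V0=0.0890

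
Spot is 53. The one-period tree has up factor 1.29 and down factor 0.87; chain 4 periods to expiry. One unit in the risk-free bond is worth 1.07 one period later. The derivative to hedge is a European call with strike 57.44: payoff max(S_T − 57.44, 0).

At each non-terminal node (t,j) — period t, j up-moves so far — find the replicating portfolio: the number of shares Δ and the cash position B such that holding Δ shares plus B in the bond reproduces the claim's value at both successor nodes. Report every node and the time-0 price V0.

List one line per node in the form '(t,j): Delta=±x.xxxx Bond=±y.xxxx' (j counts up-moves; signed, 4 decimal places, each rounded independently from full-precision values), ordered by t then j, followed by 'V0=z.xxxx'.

(0,0): Delta=0.7442 Bond=-26.1173
(1,0): Delta=0.5392 Bond=-18.4911
(1,1): Delta=0.8964 Bond=-38.3455
(2,0): Delta=0.2461 Bond=-8.0267
(2,1): Delta=0.7567 Bond=-32.7200
(2,2): Delta=1.0000 Bond=-50.1703
(3,0): Delta=0.0000 Bond=0.0000
(3,1): Delta=0.4286 Bond=-18.0360
(3,2): Delta=1.0000 Bond=-53.6822
(3,3): Delta=1.0000 Bond=-53.6822
V0=13.3278

Risk-neutral probability p* = (R−d)/(u−d) = (1.07−0.87)/(1.29−0.87) = 0.4762.
Payoff layer (t=4): V(4,0)=0.0000, V(4,1)=0.0000, V(4,2)=9.3165, V(4,3)=41.5438, V(4,4)=89.3291
(3,0): S=34.9007. Δ = (V_up−V_dn)/(S_up−S_dn) = (0.0000−0.0000)/(45.0219−30.3636) = 0.0000. V = [p*·0.0000 + (1−p*)·0.0000]/1.07 = 0.0000. B = V − Δ·S = 0.0000.
(3,1): S=51.7493. Δ = (V_up−V_dn)/(S_up−S_dn) = (9.3165−0.0000)/(66.7565−45.0219) = 0.4286. V = [p*·9.3165 + (1−p*)·0.0000]/1.07 = 4.1462. B = V − Δ·S = -18.0360.
(3,2): S=76.7317. Δ = (V_up−V_dn)/(S_up−S_dn) = (41.5438−9.3165)/(98.9838−66.7565) = 1.0000. V = [p*·41.5438 + (1−p*)·9.3165]/1.07 = 23.0494. B = V − Δ·S = -53.6822.
(3,3): S=113.7745. Δ = (V_up−V_dn)/(S_up−S_dn) = (89.3291−41.5438)/(146.7691−98.9838) = 1.0000. V = [p*·89.3291 + (1−p*)·41.5438]/1.07 = 60.0923. B = V − Δ·S = -53.6822.
(2,0): S=40.1157. Δ = (V_up−V_dn)/(S_up−S_dn) = (4.1462−0.0000)/(51.7493−34.9007) = 0.2461. V = [p*·4.1462 + (1−p*)·0.0000]/1.07 = 1.8452. B = V − Δ·S = -8.0267.
(2,1): S=59.4819. Δ = (V_up−V_dn)/(S_up−S_dn) = (23.0494−4.1462)/(76.7317−51.7493) = 0.7567. V = [p*·23.0494 + (1−p*)·4.1462]/1.07 = 12.2876. B = V − Δ·S = -32.7200.
(2,2): S=88.1973. Δ = (V_up−V_dn)/(S_up−S_dn) = (60.0923−23.0494)/(113.7745−76.7317) = 1.0000. V = [p*·60.0923 + (1−p*)·23.0494]/1.07 = 38.0270. B = V − Δ·S = -50.1703.
(1,0): S=46.1100. Δ = (V_up−V_dn)/(S_up−S_dn) = (12.2876−1.8452)/(59.4819−40.1157) = 0.5392. V = [p*·12.2876 + (1−p*)·1.8452]/1.07 = 6.3718. B = V − Δ·S = -18.4911.
(1,1): S=68.3700. Δ = (V_up−V_dn)/(S_up−S_dn) = (38.0270−12.2876)/(88.1973−59.4819) = 0.8964. V = [p*·38.0270 + (1−p*)·12.2876]/1.07 = 22.9387. B = V − Δ·S = -38.3455.
(0,0): S=53.0000. Δ = (V_up−V_dn)/(S_up−S_dn) = (22.9387−6.3718)/(68.3700−46.1100) = 0.7442. V = [p*·22.9387 + (1−p*)·6.3718]/1.07 = 13.3278. B = V − Δ·S = -26.1173.
Root portfolio cost Δ·53+B reproduces V0=13.3278.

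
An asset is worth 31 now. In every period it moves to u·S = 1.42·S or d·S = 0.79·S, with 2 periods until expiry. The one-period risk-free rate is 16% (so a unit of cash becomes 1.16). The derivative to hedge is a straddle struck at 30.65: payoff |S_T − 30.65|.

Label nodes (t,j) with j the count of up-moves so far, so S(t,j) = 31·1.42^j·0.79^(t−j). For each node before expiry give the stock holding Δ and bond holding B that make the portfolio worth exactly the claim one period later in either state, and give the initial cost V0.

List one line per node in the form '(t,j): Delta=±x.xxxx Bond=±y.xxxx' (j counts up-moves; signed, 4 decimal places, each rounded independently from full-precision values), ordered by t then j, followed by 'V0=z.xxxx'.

The replicating-portfolio and risk-neutral prices coincide; use p* = (1.16−0.79)/(1.42−0.79) = 0.5873 for the latter.
Terminal values V(2,·): V(2,0)=11.3029, V(2,1)=4.1258, V(2,2)=31.8584
(1,0): S=24.4900. Δ = (V_up−V_dn)/(S_up−S_dn) = (4.1258−11.3029)/(34.7758−19.3471) = -0.4652. V = [p*·4.1258 + (1−p*)·11.3029]/1.16 = 6.1102. B = V − Δ·S = 17.5024.
(1,1): S=44.0200. Δ = (V_up−V_dn)/(S_up−S_dn) = (31.8584−4.1258)/(62.5084−34.7758) = 1.0000. V = [p*·31.8584 + (1−p*)·4.1258]/1.16 = 17.5976. B = V − Δ·S = -26.4224.
(0,0): S=31.0000. Δ = (V_up−V_dn)/(S_up−S_dn) = (17.5976−6.1102)/(44.0200−24.4900) = 0.5882. V = [p*·17.5976 + (1−p*)·6.1102]/1.16 = 11.0834. B = V − Δ·S = -7.1506.
Self-financing check: at every node Δ·S+B equals the discounted successor values.

(0,0): Delta=0.5882 Bond=-7.1506
(1,0): Delta=-0.4652 Bond=17.5024
(1,1): Delta=1.0000 Bond=-26.4224
V0=11.0834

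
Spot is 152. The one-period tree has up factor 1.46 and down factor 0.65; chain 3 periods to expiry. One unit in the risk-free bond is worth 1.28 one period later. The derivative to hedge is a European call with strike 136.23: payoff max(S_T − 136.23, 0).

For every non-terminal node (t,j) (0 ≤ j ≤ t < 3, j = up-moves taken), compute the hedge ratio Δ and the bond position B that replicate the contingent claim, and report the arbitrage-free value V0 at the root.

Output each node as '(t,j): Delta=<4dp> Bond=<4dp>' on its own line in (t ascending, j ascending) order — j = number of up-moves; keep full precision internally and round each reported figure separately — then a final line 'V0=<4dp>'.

(0,0): Delta=0.9145 Bond=-49.1339
(1,0): Delta=0.5647 Bond=-28.3318
(1,1): Delta=0.9590 Bond=-72.7656
(2,0): Delta=0.0000 Bond=0.0000
(2,1): Delta=0.6365 Bond=-46.6260
(2,2): Delta=1.0000 Bond=-106.4297
V0=89.8683

No-arbitrage ⇒ martingale measure with p* = (R−d)/(u−d) = 0.7778.
Terminal payoffs: V(3,0)=0.0000, V(3,1)=0.0000, V(3,2)=74.3721, V(3,3)=336.8147
  t=2,j=0: stock 64.2200 → up 93.7612 (V=0.0000), down 41.7430 (V=0.0000). Price 0.0000; hedge Δ=0.0000, bond B=0.0000.
  t=2,j=1: stock 144.2480 → up 210.6021 (V=74.3721), down 93.7612 (V=0.0000). Price 45.1914; hedge Δ=0.6365, bond B=-46.6260.
  t=2,j=2: stock 324.0032 → up 473.0447 (V=336.8147), down 210.6021 (V=74.3721). Price 217.5735; hedge Δ=1.0000, bond B=-106.4297.
  t=1,j=0: stock 98.8000 → up 144.2480 (V=45.1914), down 64.2200 (V=0.0000). Price 27.4600; hedge Δ=0.5647, bond B=-28.3318.
  t=1,j=1: stock 221.9200 → up 324.0032 (V=217.5735), down 144.2480 (V=45.1914). Price 140.0519; hedge Δ=0.9590, bond B=-72.7656.
  t=0,j=0: stock 152.0000 → up 221.9200 (V=140.0519), down 98.8000 (V=27.4600). Price 89.8683; hedge Δ=0.9145, bond B=-49.1339.
Each (Δ,B) replicates both successor values, so the strategy is self-financing and V0 is arbitrage-free.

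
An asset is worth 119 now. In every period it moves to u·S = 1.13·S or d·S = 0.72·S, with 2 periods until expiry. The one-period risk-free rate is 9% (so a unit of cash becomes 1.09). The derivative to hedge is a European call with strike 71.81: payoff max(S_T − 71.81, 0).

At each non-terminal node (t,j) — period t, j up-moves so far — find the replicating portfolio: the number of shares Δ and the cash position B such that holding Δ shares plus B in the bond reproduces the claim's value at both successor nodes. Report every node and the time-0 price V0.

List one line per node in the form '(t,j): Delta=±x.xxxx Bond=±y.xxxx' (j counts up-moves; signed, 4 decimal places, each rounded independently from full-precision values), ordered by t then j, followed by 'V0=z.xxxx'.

Since d<R<u, set p* = (R−d)/(u−d) = 0.9024; price each node as the discounted p*-expectation of its children.
Payoff layer (t=2): V(2,0)=0.0000, V(2,1)=25.0084, V(2,2)=80.1411
Node (1,0) S=85.6800: V=(p*·25.0084+(1−p*)·0.0000)/1.09=20.7051; Δ=(25.0084−0.0000)/(96.8184−61.6896)=0.7119; B=V−Δ·S=-40.2910
Node (1,1) S=134.4700: V=(p*·80.1411+(1−p*)·25.0084)/1.09=68.5893; Δ=(80.1411−25.0084)/(151.9511−96.8184)=1.0000; B=V−Δ·S=-65.8807
Node (0,0) S=119.0000: V=(p*·68.5893+(1−p*)·20.7051)/1.09=58.6400; Δ=(68.5893−20.7051)/(134.4700−85.6800)=0.9814; B=V−Δ·S=-58.1506
Each (Δ,B) replicates both successor values, so the strategy is self-financing and V0 is arbitrage-free.

(0,0): Delta=0.9814 Bond=-58.1506
(1,0): Delta=0.7119 Bond=-40.2910
(1,1): Delta=1.0000 Bond=-65.8807
V0=58.6400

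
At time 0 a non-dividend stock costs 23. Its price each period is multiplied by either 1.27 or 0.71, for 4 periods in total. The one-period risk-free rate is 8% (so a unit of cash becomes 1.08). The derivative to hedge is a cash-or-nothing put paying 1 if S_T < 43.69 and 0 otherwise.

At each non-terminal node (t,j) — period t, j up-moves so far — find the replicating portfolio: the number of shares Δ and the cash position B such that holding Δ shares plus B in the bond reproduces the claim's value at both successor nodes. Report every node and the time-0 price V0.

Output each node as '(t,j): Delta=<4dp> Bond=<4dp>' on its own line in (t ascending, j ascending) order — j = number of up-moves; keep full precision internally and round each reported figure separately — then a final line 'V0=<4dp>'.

(0,0): Delta=-0.0178 Bond=1.0038
(1,0): Delta=0.0000 Bond=0.7938
(1,1): Delta=-0.0229 Bond=1.2332
(2,0): Delta=0.0000 Bond=0.8573
(2,1): Delta=0.0000 Bond=0.8573
(2,2): Delta=-0.0294 Bond=1.5755
(3,0): Delta=0.0000 Bond=0.9259
(3,1): Delta=0.0000 Bond=0.9259
(3,2): Delta=0.0000 Bond=0.9259
(3,3): Delta=-0.0379 Bond=2.0999
V0=0.5950

The replicating-portfolio and risk-neutral prices coincide; use p* = (1.08−0.71)/(1.27−0.71) = 0.6607 for the latter.
Terminal payoffs: V(4,0)=1.0000, V(4,1)=1.0000, V(4,2)=1.0000, V(4,3)=1.0000, V(4,4)=0.0000
Node (3,0) S=8.2320: V=(p*·1.0000+(1−p*)·1.0000)/1.08=0.9259; Δ=(1.0000−1.0000)/(10.4546−5.8447)=0.0000; B=V−Δ·S=0.9259
Node (3,1) S=14.7248: V=(p*·1.0000+(1−p*)·1.0000)/1.08=0.9259; Δ=(1.0000−1.0000)/(18.7004−10.4546)=0.0000; B=V−Δ·S=0.9259
Node (3,2) S=26.3387: V=(p*·1.0000+(1−p*)·1.0000)/1.08=0.9259; Δ=(1.0000−1.0000)/(33.4501−18.7004)=0.0000; B=V−Δ·S=0.9259
Node (3,3) S=47.1128: V=(p*·0.0000+(1−p*)·1.0000)/1.08=0.3142; Δ=(0.0000−1.0000)/(59.8333−33.4501)=-0.0379; B=V−Δ·S=2.0999
Node (2,0) S=11.5943: V=(p*·0.9259+(1−p*)·0.9259)/1.08=0.8573; Δ=(0.9259−0.9259)/(14.7248−8.2320)=0.0000; B=V−Δ·S=0.8573
Node (2,1) S=20.7391: V=(p*·0.9259+(1−p*)·0.9259)/1.08=0.8573; Δ=(0.9259−0.9259)/(26.3387−14.7248)=0.0000; B=V−Δ·S=0.8573
Node (2,2) S=37.0967: V=(p*·0.3142+(1−p*)·0.9259)/1.08=0.4831; Δ=(0.3142−0.9259)/(47.1128−26.3387)=-0.0294; B=V−Δ·S=1.5755
Node (1,0) S=16.3300: V=(p*·0.8573+(1−p*)·0.8573)/1.08=0.7938; Δ=(0.8573−0.8573)/(20.7391−11.5943)=0.0000; B=V−Δ·S=0.7938
Node (1,1) S=29.2100: V=(p*·0.4831+(1−p*)·0.8573)/1.08=0.5649; Δ=(0.4831−0.8573)/(37.0967−20.7391)=-0.0229; B=V−Δ·S=1.2332
Node (0,0) S=23.0000: V=(p*·0.5649+(1−p*)·0.7938)/1.08=0.5950; Δ=(0.5649−0.7938)/(29.2100−16.3300)=-0.0178; B=V−Δ·S=1.0038
The time-0 hedge costs 0.5950, which is the no-arbitrage price.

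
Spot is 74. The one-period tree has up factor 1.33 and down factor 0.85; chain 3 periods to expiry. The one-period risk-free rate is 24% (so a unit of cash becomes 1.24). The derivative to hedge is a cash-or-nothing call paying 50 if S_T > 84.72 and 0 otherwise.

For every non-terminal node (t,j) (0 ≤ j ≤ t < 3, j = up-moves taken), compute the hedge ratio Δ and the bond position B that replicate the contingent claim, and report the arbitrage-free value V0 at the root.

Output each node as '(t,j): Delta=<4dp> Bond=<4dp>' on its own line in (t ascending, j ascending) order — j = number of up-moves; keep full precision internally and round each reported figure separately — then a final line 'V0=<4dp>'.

(0,0): Delta=0.2789 Bond=3.1628
(1,0): Delta=1.0851 Bond=-46.7873
(1,1): Delta=0.1600 Bond=15.6240
(2,0): Delta=0.0000 Bond=0.0000
(2,1): Delta=1.2452 Bond=-71.4046
(2,2): Delta=0.0000 Bond=40.3226
V0=23.8042

No-arbitrage ⇒ martingale measure with p* = (R−d)/(u−d) = 0.8125.
Payoff layer (t=3): V(3,0)=0.0000, V(3,1)=0.0000, V(3,2)=50.0000, V(3,3)=50.0000
  t=2,j=0: stock 53.4650 → up 71.1085 (V=0.0000), down 45.4452 (V=0.0000). Price 0.0000; hedge Δ=0.0000, bond B=0.0000.
  t=2,j=1: stock 83.6570 → up 111.2638 (V=50.0000), down 71.1084 (V=0.0000). Price 32.7621; hedge Δ=1.2452, bond B=-71.4046.
  t=2,j=2: stock 130.8986 → up 174.0951 (V=50.0000), down 111.2638 (V=50.0000). Price 40.3226; hedge Δ=0.0000, bond B=40.3226.
  t=1,j=0: stock 62.9000 → up 83.6570 (V=32.7621), down 53.4650 (V=0.0000). Price 21.4671; hedge Δ=1.0851, bond B=-46.7873.
  t=1,j=1: stock 98.4200 → up 130.8986 (V=40.3226), down 83.6570 (V=32.7621). Price 31.3750; hedge Δ=0.1600, bond B=15.6240.
  t=0,j=0: stock 74.0000 → up 98.4200 (V=31.3750), down 62.9000 (V=21.4671). Price 23.8042; hedge Δ=0.2789, bond B=3.1628.
Self-financing check: at every node Δ·S+B equals the discounted successor values.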